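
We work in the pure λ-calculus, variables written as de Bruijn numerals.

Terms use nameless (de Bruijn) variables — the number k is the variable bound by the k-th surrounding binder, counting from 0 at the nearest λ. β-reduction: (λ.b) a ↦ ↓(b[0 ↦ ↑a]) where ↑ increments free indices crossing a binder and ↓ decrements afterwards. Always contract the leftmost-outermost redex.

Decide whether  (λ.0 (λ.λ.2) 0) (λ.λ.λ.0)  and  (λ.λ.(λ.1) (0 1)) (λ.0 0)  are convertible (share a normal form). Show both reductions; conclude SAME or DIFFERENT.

Answer: SAME — A ⇓ λ.0, B ⇓ λ.0

Reduction:
Term A:
  start: (λ.0 (λ.λ.2) 0) (λ.λ.λ.0)
  [1] (λ.λ.λ.0) (λ.λ.λ.λ.λ.0) (λ.λ.λ.0)
  [2] (λ.λ.0) (λ.λ.λ.0)
  [3] λ.0

Term B:
  start: (λ.λ.(λ.1) (0 1)) (λ.0 0)
  [1] λ.(λ.1) (0 (λ.0 0))
  [2] λ.0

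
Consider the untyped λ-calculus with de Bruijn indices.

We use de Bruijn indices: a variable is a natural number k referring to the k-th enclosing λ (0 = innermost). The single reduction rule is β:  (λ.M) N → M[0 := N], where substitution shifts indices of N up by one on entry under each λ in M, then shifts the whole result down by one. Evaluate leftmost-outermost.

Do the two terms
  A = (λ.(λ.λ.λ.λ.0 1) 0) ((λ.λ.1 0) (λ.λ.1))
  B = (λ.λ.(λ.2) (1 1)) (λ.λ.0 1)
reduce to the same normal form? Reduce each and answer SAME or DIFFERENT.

Term A:
  start: (λ.(λ.λ.λ.λ.0 1) 0) ((λ.λ.1 0) (λ.λ.1))
  →1  (λ.λ.λ.λ.0 1) ((λ.λ.1 0) (λ.λ.1))
  →2  λ.λ.λ.0 1

Term B:
  start: (λ.λ.(λ.2) (1 1)) (λ.λ.0 1)
  →1  λ.(λ.λ.λ.0 1) ((λ.λ.0 1) (λ.λ.0 1))
  →2  λ.λ.λ.0 1

Answer: SAME — A ⇓ λ.λ.λ.0 1, B ⇓ λ.λ.λ.0 1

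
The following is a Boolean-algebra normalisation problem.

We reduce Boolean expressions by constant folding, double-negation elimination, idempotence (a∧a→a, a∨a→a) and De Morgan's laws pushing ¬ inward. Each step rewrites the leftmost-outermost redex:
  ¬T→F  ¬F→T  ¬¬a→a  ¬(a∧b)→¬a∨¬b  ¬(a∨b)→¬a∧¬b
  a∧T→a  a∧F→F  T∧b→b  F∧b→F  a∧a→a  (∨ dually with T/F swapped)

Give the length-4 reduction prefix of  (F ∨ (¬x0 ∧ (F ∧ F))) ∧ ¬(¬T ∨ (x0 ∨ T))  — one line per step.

Answer: after 4 steps: F

Derivation:
  start: (F ∨ (¬x0 ∧ (F ∧ F))) ∧ ¬(¬T ∨ (x0 ∨ T))
  step 1: (¬x0 ∧ (F ∧ F)) ∧ ¬(¬T ∨ (x0 ∨ T))
  step 2: (¬x0 ∧ F) ∧ ¬(¬T ∨ (x0 ∨ T))
  step 3: F ∧ ¬(¬T ∨ (x0 ∨ T))
  step 4: F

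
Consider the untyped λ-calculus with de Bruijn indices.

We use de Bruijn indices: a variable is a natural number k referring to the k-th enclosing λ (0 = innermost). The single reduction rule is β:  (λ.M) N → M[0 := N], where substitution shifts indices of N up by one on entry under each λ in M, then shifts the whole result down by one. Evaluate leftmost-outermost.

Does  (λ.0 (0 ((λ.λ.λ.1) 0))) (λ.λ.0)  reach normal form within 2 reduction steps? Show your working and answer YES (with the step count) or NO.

  start: (λ.0 (0 ((λ.λ.λ.1) 0))) (λ.λ.0)
  step 1: (λ.λ.0) ((λ.λ.0) ((λ.λ.λ.1) (λ.λ.0)))
  step 2: λ.0

Answer: YES — reaches normal form λ.0 in 2 ≤ 2 steps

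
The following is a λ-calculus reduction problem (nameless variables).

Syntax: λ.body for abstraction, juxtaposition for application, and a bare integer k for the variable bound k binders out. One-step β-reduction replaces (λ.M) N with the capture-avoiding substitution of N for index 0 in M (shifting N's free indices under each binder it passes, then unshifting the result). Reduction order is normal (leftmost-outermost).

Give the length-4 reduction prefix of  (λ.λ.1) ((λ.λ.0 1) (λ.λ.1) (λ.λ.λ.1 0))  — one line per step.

  start: (λ.λ.1) ((λ.λ.0 1) (λ.λ.1) (λ.λ.λ.1 0))
  step 1: λ.(λ.λ.0 1) (λ.λ.1) (λ.λ.λ.1 0)
  step 2: λ.(λ.0 (λ.λ.1)) (λ.λ.λ.1 0)
  step 3: λ.(λ.λ.λ.1 0) (λ.λ.1)
  step 4: λ.λ.λ.1 0

Answer: after 4 steps: λ.λ.λ.1 0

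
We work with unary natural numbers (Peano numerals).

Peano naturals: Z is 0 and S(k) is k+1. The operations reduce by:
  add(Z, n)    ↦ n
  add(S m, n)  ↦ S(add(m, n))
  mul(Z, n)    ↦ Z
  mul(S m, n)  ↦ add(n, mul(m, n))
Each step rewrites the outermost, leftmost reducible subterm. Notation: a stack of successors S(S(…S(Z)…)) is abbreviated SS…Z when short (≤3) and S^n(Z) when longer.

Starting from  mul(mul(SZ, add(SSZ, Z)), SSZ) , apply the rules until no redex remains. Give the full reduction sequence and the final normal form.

Answer: normal form = S^4(Z)  (in 17 steps)

Reduction:
  start: mul(mul(SZ, add(SSZ, Z)), SSZ)
  step 1: mul(add(add(SSZ, Z), mul(Z, add(SSZ, Z))), SSZ)
  step 2: mul(add(S(add(SZ, Z)), mul(Z, add(SSZ, Z))), SSZ)
  step 3: mul(S(add(add(SZ, Z), mul(Z, add(SSZ, Z)))), SSZ)
  step 4: add(SSZ, mul(add(add(SZ, Z), mul(Z, add(SSZ, Z))), SSZ))
  step 5: S(add(SZ, mul(add(add(SZ, Z), mul(Z, add(SSZ, Z))), SSZ)))
  step 6: S(S(add(Z, mul(add(add(SZ, Z), mul(Z, add(SSZ, Z))), SSZ))))
  step 7: S(S(mul(add(add(SZ, Z), mul(Z, add(SSZ, Z))), SSZ)))
  step 8: S(S(mul(add(S(add(Z, Z)), mul(Z, add(SSZ, Z))), SSZ)))
  step 9: S(S(mul(S(add(add(Z, Z), mul(Z, add(SSZ, Z)))), SSZ)))
  step 10: S(S(add(SSZ, mul(add(add(Z, Z), mul(Z, add(SSZ, Z))), SSZ))))
  step 11: S(S(S(add(SZ, mul(add(add(Z, Z), mul(Z, add(SSZ, Z))), SSZ)))))
  step 12: S(S(S(S(add(Z, mul(add(add(Z, Z), mul(Z, add(SSZ, Z))), SSZ))))))
  step 13: S(S(S(S(mul(add(add(Z, Z), mul(Z, add(SSZ, Z))), SSZ)))))
  step 14: S(S(S(S(mul(add(Z, mul(Z, add(SSZ, Z))), SSZ)))))
  step 15: S(S(S(S(mul(mul(Z, add(SSZ, Z)), SSZ)))))
  step 16: S(S(S(S(mul(Z, SSZ)))))
  step 17: S^4(Z)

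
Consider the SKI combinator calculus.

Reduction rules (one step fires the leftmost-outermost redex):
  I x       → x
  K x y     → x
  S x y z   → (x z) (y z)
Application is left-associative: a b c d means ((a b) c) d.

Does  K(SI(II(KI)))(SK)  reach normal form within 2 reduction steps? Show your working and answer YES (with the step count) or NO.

  start: K(SI(II(KI)))(SK)
  →1  SI(II(KI))
  →2  SI(I(KI))

Answer: NO — after 2 steps the term is SI(I(KI)), not yet normal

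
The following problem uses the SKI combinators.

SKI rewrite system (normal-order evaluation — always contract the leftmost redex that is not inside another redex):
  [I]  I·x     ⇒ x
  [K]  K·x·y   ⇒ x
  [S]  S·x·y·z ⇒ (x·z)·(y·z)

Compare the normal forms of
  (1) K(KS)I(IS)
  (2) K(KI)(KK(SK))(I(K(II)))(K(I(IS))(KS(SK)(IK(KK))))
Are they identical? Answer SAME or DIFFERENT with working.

Answer: SAME — A ⇓ S, B ⇓ S

Reduction:
Term A:
  start: K(KS)I(IS)
  step 1: KS(IS)
  step 2: S

Term B:
  start: K(KI)(KK(SK))(I(K(II)))(K(I(IS))(KS(SK)(IK(KK))))
  step 1: KI(I(K(II)))(K(I(IS))(KS(SK)(IK(KK))))
  step 2: I(K(I(IS))(KS(SK)(IK(KK))))
  step 3: K(I(IS))(KS(SK)(IK(KK)))
  step 4: I(IS)
  step 5: IS
  step 6: S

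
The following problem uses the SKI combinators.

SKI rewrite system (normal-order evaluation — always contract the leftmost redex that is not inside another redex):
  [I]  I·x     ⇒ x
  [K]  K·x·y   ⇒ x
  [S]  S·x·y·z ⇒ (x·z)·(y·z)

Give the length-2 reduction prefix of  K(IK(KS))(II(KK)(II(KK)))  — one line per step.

Answer: after 2 steps: K(KS)

Working:
  start: K(IK(KS))(II(KK)(II(KK)))
  →1  IK(KS)
  →2  K(KS)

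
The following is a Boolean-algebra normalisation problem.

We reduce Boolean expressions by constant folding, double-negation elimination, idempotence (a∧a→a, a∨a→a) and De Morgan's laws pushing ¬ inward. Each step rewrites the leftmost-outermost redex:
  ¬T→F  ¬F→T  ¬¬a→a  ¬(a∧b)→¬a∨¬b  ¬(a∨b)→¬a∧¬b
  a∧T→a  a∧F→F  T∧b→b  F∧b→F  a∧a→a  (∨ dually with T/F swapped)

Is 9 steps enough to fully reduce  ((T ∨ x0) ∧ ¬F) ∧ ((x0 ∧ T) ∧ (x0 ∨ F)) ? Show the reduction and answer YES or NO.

Answer: YES — reaches normal form x0 in 7 ≤ 9 steps

Reduction:
  start: ((T ∨ x0) ∧ ¬F) ∧ ((x0 ∧ T) ∧ (x0 ∨ F))
  step 1: (T ∧ ¬F) ∧ ((x0 ∧ T) ∧ (x0 ∨ F))
  step 2: ¬F ∧ ((x0 ∧ T) ∧ (x0 ∨ F))
  step 3: T ∧ ((x0 ∧ T) ∧ (x0 ∨ F))
  step 4: (x0 ∧ T) ∧ (x0 ∨ F)
  step 5: x0 ∧ (x0 ∨ F)
  step 6: x0 ∧ x0
  step 7: x0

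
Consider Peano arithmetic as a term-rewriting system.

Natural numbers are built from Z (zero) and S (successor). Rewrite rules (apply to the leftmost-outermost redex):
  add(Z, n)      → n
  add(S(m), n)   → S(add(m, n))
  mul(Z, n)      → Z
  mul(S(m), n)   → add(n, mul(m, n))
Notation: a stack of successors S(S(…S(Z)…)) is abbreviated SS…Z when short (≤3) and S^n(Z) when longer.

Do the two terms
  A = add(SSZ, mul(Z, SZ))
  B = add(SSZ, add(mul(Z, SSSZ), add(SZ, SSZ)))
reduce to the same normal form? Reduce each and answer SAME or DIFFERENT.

Answer: DIFFERENT — A ⇓ SSZ, B ⇓ S^5(Z)

Working:
Term A:
  start: add(SSZ, mul(Z, SZ))
  [1] S(add(SZ, mul(Z, SZ)))
  [2] S(S(add(Z, mul(Z, SZ))))
  [3] S(S(mul(Z, SZ)))
  [4] SSZ

Term B:
  start: add(SSZ, add(mul(Z, SSSZ), add(SZ, SSZ)))
  [1] S(add(SZ, add(mul(Z, SSSZ), add(SZ, SSZ))))
  [2] S(S(add(Z, add(mul(Z, SSSZ), add(SZ, SSZ)))))
  [3] S(S(add(mul(Z, SSSZ), add(SZ, SSZ))))
  [4] S(S(add(Z, add(SZ, SSZ))))
  [5] S(S(add(SZ, SSZ)))
  [6] S(S(S(add(Z, SSZ))))
  [7] S^5(Z)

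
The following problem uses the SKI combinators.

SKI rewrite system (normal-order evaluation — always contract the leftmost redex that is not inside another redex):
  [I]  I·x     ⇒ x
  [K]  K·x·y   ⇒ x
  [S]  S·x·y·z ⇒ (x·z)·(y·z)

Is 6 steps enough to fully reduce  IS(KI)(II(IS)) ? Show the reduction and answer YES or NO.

  start: IS(KI)(II(IS))
  [1] S(KI)(II(IS))
  [2] S(KI)(I(IS))
  [3] S(KI)(IS)
  [4] S(KI)S

Answer: YES — reaches normal form S(KI)S in 4 ≤ 6 steps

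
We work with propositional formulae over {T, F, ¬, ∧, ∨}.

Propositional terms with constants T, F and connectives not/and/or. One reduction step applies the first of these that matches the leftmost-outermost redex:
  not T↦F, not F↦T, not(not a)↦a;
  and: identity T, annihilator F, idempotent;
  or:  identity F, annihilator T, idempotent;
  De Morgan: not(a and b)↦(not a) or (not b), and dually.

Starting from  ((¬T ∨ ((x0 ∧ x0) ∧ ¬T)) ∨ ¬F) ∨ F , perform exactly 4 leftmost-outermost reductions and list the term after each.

Answer: after 4 steps: (x0 ∧ ¬T) ∨ ¬F

Derivation:
  start: ((¬T ∨ ((x0 ∧ x0) ∧ ¬T)) ∨ ¬F) ∨ F
  [1] (¬T ∨ ((x0 ∧ x0) ∧ ¬T)) ∨ ¬F
  [2] (F ∨ ((x0 ∧ x0) ∧ ¬T)) ∨ ¬F
  [3] ((x0 ∧ x0) ∧ ¬T) ∨ ¬F
  [4] (x0 ∧ ¬T) ∨ ¬F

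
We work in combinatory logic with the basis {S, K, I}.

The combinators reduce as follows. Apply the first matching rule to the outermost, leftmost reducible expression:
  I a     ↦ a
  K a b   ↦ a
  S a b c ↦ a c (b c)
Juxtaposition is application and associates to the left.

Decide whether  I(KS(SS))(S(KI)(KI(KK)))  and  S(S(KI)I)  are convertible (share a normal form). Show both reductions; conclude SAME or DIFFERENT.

Term A:
  start: I(KS(SS))(S(KI)(KI(KK)))
  →1  KS(SS)(S(KI)(KI(KK)))
  →2  S(S(KI)(KI(KK)))
  →3  S(S(KI)I)

Term B:
  start: S(S(KI)I)

Answer: SAME — A ⇓ S(S(KI)I), B ⇓ S(S(KI)I)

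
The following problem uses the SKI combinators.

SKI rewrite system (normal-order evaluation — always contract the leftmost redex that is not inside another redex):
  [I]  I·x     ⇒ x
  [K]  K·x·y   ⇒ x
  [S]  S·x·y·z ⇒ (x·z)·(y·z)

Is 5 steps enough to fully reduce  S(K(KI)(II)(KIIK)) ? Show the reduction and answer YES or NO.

Answer: YES — reaches normal form SI in 2 ≤ 5 steps

Working:
  start: S(K(KI)(II)(KIIK))
  →1  S(KI(KIIK))
  →2  SI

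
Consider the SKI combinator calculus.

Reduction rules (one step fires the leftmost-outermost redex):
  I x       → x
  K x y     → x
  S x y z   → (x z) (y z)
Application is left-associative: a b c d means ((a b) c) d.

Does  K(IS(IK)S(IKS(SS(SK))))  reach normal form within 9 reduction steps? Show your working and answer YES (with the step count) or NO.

  start: K(IS(IK)S(IKS(SS(SK))))
  [1] K(S(IK)S(IKS(SS(SK))))
  [2] K(IK(IKS(SS(SK)))(S(IKS(SS(SK)))))
  [3] K(K(IKS(SS(SK)))(S(IKS(SS(SK)))))
  [4] K(IKS(SS(SK)))
  [5] K(KS(SS(SK)))
  [6] KS

Answer: YES — reaches normal form KS in 6 ≤ 9 steps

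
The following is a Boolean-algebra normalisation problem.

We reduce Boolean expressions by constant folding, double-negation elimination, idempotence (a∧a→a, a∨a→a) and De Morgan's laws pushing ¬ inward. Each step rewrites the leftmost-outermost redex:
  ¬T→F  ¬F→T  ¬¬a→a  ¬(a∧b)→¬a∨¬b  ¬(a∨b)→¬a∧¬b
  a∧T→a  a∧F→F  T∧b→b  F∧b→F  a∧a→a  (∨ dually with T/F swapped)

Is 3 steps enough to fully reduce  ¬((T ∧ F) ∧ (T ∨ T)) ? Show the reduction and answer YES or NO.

Answer: NO — after 3 steps the term is (F ∨ ¬F) ∨ ¬(T ∨ T), not yet normal

Reduction:
  start: ¬((T ∧ F) ∧ (T ∨ T))
  →1  ¬(T ∧ F) ∨ ¬(T ∨ T)
  →2  (¬T ∨ ¬F) ∨ ¬(T ∨ T)
  →3  (F ∨ ¬F) ∨ ¬(T ∨ T)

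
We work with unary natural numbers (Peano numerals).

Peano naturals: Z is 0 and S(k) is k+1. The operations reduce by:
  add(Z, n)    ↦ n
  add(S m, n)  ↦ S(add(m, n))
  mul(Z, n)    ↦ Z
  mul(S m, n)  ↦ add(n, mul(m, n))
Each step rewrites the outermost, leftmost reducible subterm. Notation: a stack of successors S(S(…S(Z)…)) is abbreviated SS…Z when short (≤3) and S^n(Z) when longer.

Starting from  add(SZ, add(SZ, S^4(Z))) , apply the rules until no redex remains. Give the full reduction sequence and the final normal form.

  start: add(SZ, add(SZ, S^4(Z)))
  step 1: S(add(Z, add(SZ, S^4(Z))))
  step 2: S(add(SZ, S^4(Z)))
  step 3: S(S(add(Z, S^4(Z))))
  step 4: S^6(Z)

Answer: normal form = S^6(Z)  (in 4 steps)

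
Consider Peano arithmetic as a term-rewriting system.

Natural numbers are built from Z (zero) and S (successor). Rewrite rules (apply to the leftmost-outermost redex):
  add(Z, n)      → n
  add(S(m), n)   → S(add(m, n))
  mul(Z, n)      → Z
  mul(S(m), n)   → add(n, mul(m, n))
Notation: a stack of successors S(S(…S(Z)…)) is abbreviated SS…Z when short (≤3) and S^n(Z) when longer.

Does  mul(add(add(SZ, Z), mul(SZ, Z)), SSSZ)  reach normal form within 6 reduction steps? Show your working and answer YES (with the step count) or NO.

Answer: NO — after 6 steps the term is S(S(S(add(Z, mul(add(add(Z, Z), mul(SZ, Z)), SSSZ))))), not yet normal

Reduction:
  start: mul(add(add(SZ, Z), mul(SZ, Z)), SSSZ)
  [1] mul(add(S(add(Z, Z)), mul(SZ, Z)), SSSZ)
  [2] mul(S(add(add(Z, Z), mul(SZ, Z))), SSSZ)
  [3] add(SSSZ, mul(add(add(Z, Z), mul(SZ, Z)), SSSZ))
  [4] S(add(SSZ, mul(add(add(Z, Z), mul(SZ, Z)), SSSZ)))
  [5] S(S(add(SZ, mul(add(add(Z, Z), mul(SZ, Z)), SSSZ))))
  [6] S(S(S(add(Z, mul(add(add(Z, Z), mul(SZ, Z)), SSSZ)))))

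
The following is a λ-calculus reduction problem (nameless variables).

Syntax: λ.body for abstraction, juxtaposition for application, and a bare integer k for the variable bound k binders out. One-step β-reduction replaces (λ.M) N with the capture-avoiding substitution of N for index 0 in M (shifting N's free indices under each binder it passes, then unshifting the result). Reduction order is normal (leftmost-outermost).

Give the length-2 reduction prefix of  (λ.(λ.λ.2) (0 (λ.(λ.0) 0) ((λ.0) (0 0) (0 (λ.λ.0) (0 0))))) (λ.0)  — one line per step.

  start: (λ.(λ.λ.2) (0 (λ.(λ.0) 0) ((λ.0) (0 0) (0 (λ.λ.0) (0 0))))) (λ.0)
  [1] (λ.λ.λ.0) ((λ.0) (λ.(λ.0) 0) ((λ.0) ((λ.0) (λ.0)) ((λ.0) (λ.λ.0) ((λ.0) (λ.0)))))
  [2] λ.λ.0

Answer: after 2 steps: λ.λ.0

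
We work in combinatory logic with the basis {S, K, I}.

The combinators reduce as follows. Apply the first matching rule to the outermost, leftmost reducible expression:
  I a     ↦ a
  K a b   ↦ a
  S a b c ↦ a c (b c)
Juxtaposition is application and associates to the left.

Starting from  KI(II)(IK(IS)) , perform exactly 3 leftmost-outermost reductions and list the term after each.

Answer: after 3 steps: K(IS)

Derivation:
  start: KI(II)(IK(IS))
  step 1: I(IK(IS))
  step 2: IK(IS)
  step 3: K(IS)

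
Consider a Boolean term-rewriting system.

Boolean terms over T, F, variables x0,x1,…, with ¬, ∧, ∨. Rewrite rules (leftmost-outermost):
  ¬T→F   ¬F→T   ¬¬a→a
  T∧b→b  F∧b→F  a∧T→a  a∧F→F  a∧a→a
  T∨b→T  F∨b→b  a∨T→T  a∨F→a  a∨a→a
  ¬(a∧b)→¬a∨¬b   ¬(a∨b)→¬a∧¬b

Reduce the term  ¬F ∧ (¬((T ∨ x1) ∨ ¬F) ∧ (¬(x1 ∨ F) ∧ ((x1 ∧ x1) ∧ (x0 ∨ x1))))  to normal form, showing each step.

  start: ¬F ∧ (¬((T ∨ x1) ∨ ¬F) ∧ (¬(x1 ∨ F) ∧ ((x1 ∧ x1) ∧ (x0 ∨ x1))))
  [1] T ∧ (¬((T ∨ x1) ∨ ¬F) ∧ (¬(x1 ∨ F) ∧ ((x1 ∧ x1) ∧ (x0 ∨ x1))))
  [2] ¬((T ∨ x1) ∨ ¬F) ∧ (¬(x1 ∨ F) ∧ ((x1 ∧ x1) ∧ (x0 ∨ x1)))
  [3] (¬(T ∨ x1) ∧ ¬¬F) ∧ (¬(x1 ∨ F) ∧ ((x1 ∧ x1) ∧ (x0 ∨ x1)))
  [4] ((¬T ∧ ¬x1) ∧ ¬¬F) ∧ (¬(x1 ∨ F) ∧ ((x1 ∧ x1) ∧ (x0 ∨ x1)))
  [5] ((F ∧ ¬x1) ∧ ¬¬F) ∧ (¬(x1 ∨ F) ∧ ((x1 ∧ x1) ∧ (x0 ∨ x1)))
  [6] (F ∧ ¬¬F) ∧ (¬(x1 ∨ F) ∧ ((x1 ∧ x1) ∧ (x0 ∨ x1)))
  [7] F ∧ (¬(x1 ∨ F) ∧ ((x1 ∧ x1) ∧ (x0 ∨ x1)))
  [8] F

Answer: normal form = F  (in 8 steps)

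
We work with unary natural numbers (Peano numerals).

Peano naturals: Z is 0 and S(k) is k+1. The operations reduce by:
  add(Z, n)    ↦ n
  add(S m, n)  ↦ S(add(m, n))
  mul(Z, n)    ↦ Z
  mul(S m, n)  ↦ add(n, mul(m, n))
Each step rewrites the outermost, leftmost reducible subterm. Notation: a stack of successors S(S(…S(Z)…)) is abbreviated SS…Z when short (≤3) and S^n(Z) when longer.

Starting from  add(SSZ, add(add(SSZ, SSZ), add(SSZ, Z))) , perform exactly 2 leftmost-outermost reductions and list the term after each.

Answer: after 2 steps: S(S(add(Z, add(add(SSZ, SSZ), add(SSZ, Z)))))

Derivation:
  start: add(SSZ, add(add(SSZ, SSZ), add(SSZ, Z)))
  →1  S(add(SZ, add(add(SSZ, SSZ), add(SSZ, Z))))
  →2  S(S(add(Z, add(add(SSZ, SSZ), add(SSZ, Z)))))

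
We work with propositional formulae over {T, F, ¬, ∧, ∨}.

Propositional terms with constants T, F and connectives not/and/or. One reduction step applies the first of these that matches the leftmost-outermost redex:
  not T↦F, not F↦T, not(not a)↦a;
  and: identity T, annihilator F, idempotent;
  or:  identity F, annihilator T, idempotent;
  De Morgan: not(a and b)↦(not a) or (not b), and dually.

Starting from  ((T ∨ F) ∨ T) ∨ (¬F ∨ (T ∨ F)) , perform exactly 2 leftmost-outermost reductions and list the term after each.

  start: ((T ∨ F) ∨ T) ∨ (¬F ∨ (T ∨ F))
  step 1: T ∨ (¬F ∨ (T ∨ F))
  step 2: T

Answer: after 2 steps: T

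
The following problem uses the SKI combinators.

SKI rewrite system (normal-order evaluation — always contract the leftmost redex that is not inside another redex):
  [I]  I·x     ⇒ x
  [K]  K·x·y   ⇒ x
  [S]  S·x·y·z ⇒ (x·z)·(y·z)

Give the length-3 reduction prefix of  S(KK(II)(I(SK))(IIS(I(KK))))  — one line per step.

  start: S(KK(II)(I(SK))(IIS(I(KK))))
  step 1: S(K(I(SK))(IIS(I(KK))))
  step 2: S(I(SK))
  step 3: S(SK)

Answer: after 3 steps: S(SK)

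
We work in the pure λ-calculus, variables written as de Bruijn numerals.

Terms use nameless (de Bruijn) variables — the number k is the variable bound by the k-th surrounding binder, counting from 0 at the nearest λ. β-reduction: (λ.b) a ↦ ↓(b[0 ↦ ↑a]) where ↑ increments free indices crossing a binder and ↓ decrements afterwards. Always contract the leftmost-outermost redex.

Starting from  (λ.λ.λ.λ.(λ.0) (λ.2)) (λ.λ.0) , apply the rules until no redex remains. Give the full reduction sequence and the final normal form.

  start: (λ.λ.λ.λ.(λ.0) (λ.2)) (λ.λ.0)
  step 1: λ.λ.λ.(λ.0) (λ.2)
  step 2: λ.λ.λ.λ.2

Answer: normal form = λ.λ.λ.λ.2  (in 2 steps)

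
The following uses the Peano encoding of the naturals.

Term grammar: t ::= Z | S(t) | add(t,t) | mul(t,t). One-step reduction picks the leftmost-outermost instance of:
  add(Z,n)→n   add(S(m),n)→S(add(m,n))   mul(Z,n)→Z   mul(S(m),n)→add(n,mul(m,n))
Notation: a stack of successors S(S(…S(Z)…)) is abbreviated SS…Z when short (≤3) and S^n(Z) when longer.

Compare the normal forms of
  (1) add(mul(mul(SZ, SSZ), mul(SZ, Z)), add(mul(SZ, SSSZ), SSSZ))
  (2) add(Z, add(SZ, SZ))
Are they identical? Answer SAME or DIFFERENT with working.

Term A:
  start: add(mul(mul(SZ, SSZ), mul(SZ, Z)), add(mul(SZ, SSSZ), SSSZ))
  step 1: add(mul(add(SSZ, mul(Z, SSZ)), mul(SZ, Z)), add(mul(SZ, SSSZ), SSSZ))
  step 2: add(mul(S(add(SZ, mul(Z, SSZ))), mul(SZ, Z)), add(mul(SZ, SSSZ), SSSZ))
  step 3: add(add(mul(SZ, Z), mul(add(SZ, mul(Z, SSZ)), mul(SZ, Z))), add(mul(SZ, SSSZ), SSSZ))
  step 4: add(add(add(Z, mul(Z, Z)), mul(add(SZ, mul(Z, SSZ)), mul(SZ, Z))), add(mul(SZ, SSSZ), SSSZ))
  step 5: add(add(mul(Z, Z), mul(add(SZ, mul(Z, SSZ)), mul(SZ, Z))), add(mul(SZ, SSSZ), SSSZ))
  step 6: add(add(Z, mul(add(SZ, mul(Z, SSZ)), mul(SZ, Z))), add(mul(SZ, SSSZ), SSSZ))
  step 7: add(mul(add(SZ, mul(Z, SSZ)), mul(SZ, Z)), add(mul(SZ, SSSZ), SSSZ))
  step 8: add(mul(S(add(Z, mul(Z, SSZ))), mul(SZ, Z)), add(mul(SZ, SSSZ), SSSZ))
  step 9: add(add(mul(SZ, Z), mul(add(Z, mul(Z, SSZ)), mul(SZ, Z))), add(mul(SZ, SSSZ), SSSZ))
  step 10: add(add(add(Z, mul(Z, Z)), mul(add(Z, mul(Z, SSZ)), mul(SZ, Z))), add(mul(SZ, SSSZ), SSSZ))
  step 11: add(add(mul(Z, Z), mul(add(Z, mul(Z, SSZ)), mul(SZ, Z))), add(mul(SZ, SSSZ), SSSZ))
  step 12: add(add(Z, mul(add(Z, mul(Z, SSZ)), mul(SZ, Z))), add(mul(SZ, SSSZ), SSSZ))
  step 13: add(mul(add(Z, mul(Z, SSZ)), mul(SZ, Z)), add(mul(SZ, SSSZ), SSSZ))
  step 14: add(mul(mul(Z, SSZ), mul(SZ, Z)), add(mul(SZ, SSSZ), SSSZ))
  step 15: add(mul(Z, mul(SZ, Z)), add(mul(SZ, SSSZ), SSSZ))
  step 16: add(Z, add(mul(SZ, SSSZ), SSSZ))
  step 17: add(mul(SZ, SSSZ), SSSZ)
  step 18: add(add(SSSZ, mul(Z, SSSZ)), SSSZ)
  step 19: add(S(add(SSZ, mul(Z, SSSZ))), SSSZ)
  step 20: S(add(add(SSZ, mul(Z, SSSZ)), SSSZ))
  step 21: S(add(S(add(SZ, mul(Z, SSSZ))), SSSZ))
  step 22: S(S(add(add(SZ, mul(Z, SSSZ)), SSSZ)))
  step 23: S(S(add(S(add(Z, mul(Z, SSSZ))), SSSZ)))
  step 24: S(S(S(add(add(Z, mul(Z, SSSZ)), SSSZ))))
  step 25: S(S(S(add(mul(Z, SSSZ), SSSZ))))
  step 26: S(S(S(add(Z, SSSZ))))
  step 27: S^6(Z)

Term B:
  start: add(Z, add(SZ, SZ))
  step 1: add(SZ, SZ)
  step 2: S(add(Z, SZ))
  step 3: SSZ

Answer: DIFFERENT — A ⇓ S^6(Z), B ⇓ SSZ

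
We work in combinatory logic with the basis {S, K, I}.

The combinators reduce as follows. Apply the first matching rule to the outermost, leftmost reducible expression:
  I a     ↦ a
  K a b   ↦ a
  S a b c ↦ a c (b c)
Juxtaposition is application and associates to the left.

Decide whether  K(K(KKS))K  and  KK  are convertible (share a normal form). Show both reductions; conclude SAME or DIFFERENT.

Answer: SAME — A ⇓ KK, B ⇓ KK

Derivation:
Term A:
  start: K(K(KKS))K
  step 1: K(KKS)
  step 2: KK

Term B:
  start: KK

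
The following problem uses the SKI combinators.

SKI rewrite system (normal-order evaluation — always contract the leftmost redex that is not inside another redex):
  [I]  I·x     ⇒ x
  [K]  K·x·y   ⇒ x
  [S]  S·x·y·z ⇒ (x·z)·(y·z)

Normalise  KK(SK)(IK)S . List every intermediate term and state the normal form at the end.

Answer: normal form = K  (in 3 steps)

Reduction:
  start: KK(SK)(IK)S
  [1] K(IK)S
  [2] IK
  [3] K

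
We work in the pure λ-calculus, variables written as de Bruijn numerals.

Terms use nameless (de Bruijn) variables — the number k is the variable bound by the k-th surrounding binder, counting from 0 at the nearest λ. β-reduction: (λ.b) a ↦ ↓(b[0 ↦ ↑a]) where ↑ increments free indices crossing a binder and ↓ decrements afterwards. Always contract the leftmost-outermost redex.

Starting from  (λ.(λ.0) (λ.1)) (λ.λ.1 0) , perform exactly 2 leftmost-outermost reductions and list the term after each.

  start: (λ.(λ.0) (λ.1)) (λ.λ.1 0)
  →1  (λ.0) (λ.λ.λ.1 0)
  →2  λ.λ.λ.1 0

Answer: after 2 steps: λ.λ.λ.1 0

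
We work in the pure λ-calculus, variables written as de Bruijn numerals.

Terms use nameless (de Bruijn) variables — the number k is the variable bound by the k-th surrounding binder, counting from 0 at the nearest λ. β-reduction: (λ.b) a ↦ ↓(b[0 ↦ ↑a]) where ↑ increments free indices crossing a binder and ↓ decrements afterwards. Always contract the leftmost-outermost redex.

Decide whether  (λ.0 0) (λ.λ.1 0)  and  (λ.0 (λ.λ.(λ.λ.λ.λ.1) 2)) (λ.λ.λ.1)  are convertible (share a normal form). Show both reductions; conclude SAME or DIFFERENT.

Term A:
  start: (λ.0 0) (λ.λ.1 0)
  step 1: (λ.λ.1 0) (λ.λ.1 0)
  step 2: λ.(λ.λ.1 0) 0
  step 3: λ.λ.1 0

Term B:
  start: (λ.0 (λ.λ.(λ.λ.λ.λ.1) 2)) (λ.λ.λ.1)
  step 1: (λ.λ.λ.1) (λ.λ.(λ.λ.λ.λ.1) (λ.λ.λ.1))
  step 2: λ.λ.1

Answer: DIFFERENT — A ⇓ λ.λ.1 0, B ⇓ λ.λ.1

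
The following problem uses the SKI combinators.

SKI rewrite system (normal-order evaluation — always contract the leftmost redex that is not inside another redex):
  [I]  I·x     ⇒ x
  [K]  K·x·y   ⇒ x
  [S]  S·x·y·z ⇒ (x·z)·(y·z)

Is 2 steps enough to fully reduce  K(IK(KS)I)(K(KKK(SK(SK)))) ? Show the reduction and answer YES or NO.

Answer: NO — after 2 steps the term is K(KS)I, not yet normal

Derivation:
  start: K(IK(KS)I)(K(KKK(SK(SK))))
  [1] IK(KS)I
  [2] K(KS)I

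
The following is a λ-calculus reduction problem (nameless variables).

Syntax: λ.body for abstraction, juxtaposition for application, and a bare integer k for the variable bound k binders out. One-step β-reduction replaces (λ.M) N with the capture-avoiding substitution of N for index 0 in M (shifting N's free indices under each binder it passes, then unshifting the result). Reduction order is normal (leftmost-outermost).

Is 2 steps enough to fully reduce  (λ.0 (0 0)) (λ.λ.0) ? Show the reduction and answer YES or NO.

  start: (λ.0 (0 0)) (λ.λ.0)
  step 1: (λ.λ.0) ((λ.λ.0) (λ.λ.0))
  step 2: λ.0

Answer: YES — reaches normal form λ.0 in 2 ≤ 2 steps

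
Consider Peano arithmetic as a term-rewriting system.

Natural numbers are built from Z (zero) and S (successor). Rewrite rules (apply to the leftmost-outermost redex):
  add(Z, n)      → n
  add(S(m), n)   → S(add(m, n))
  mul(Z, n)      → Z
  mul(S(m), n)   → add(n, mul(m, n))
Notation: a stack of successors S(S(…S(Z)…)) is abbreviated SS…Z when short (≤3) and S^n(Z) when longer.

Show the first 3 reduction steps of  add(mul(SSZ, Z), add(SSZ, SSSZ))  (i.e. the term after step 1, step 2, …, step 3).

  start: add(mul(SSZ, Z), add(SSZ, SSSZ))
  →1  add(add(Z, mul(SZ, Z)), add(SSZ, SSSZ))
  →2  add(mul(SZ, Z), add(SSZ, SSSZ))
  →3  add(add(Z, mul(Z, Z)), add(SSZ, SSSZ))

Answer: after 3 steps: add(add(Z, mul(Z, Z)), add(SSZ, SSSZ))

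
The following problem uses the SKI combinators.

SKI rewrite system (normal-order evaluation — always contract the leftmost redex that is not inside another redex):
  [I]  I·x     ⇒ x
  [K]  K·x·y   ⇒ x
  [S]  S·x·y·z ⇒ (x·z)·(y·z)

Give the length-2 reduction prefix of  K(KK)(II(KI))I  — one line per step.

Answer: after 2 steps: K

Working:
  start: K(KK)(II(KI))I
  step 1: KKI
  step 2: K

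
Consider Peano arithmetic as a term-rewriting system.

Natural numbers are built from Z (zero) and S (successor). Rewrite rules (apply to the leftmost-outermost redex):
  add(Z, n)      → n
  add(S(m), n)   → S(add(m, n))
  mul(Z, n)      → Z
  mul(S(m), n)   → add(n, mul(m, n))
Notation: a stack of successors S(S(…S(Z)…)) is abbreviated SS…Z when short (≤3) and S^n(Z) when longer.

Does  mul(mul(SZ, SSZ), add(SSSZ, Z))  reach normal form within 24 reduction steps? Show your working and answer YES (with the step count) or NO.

Answer: YES — reaches normal form S^6(Z) in 24 ≤ 24 steps

Working:
  start: mul(mul(SZ, SSZ), add(SSSZ, Z))
  →1  mul(add(SSZ, mul(Z, SSZ)), add(SSSZ, Z))
  →2  mul(S(add(SZ, mul(Z, SSZ))), add(SSSZ, Z))
  →3  add(add(SSSZ, Z), mul(add(SZ, mul(Z, SSZ)), add(SSSZ, Z)))
  →4  add(S(add(SSZ, Z)), mul(add(SZ, mul(Z, SSZ)), add(SSSZ, Z)))
  →5  S(add(add(SSZ, Z), mul(add(SZ, mul(Z, SSZ)), add(SSSZ, Z))))
  →6  S(add(S(add(SZ, Z)), mul(add(SZ, mul(Z, SSZ)), add(SSSZ, Z))))
  →7  S(S(add(add(SZ, Z), mul(add(SZ, mul(Z, SSZ)), add(SSSZ, Z)))))
  →8  S(S(add(S(add(Z, Z)), mul(add(SZ, mul(Z, SSZ)), add(SSSZ, Z)))))
  →9  S(S(S(add(add(Z, Z), mul(add(SZ, mul(Z, SSZ)), add(SSSZ, Z))))))
  →10  S(S(S(add(Z, mul(add(SZ, mul(Z, SSZ)), add(SSSZ, Z))))))
  →11  S(S(S(mul(add(SZ, mul(Z, SSZ)), add(SSSZ, Z)))))
  →12  S(S(S(mul(S(add(Z, mul(Z, SSZ))), add(SSSZ, Z)))))
  →13  S(S(S(add(add(SSSZ, Z), mul(add(Z, mul(Z, SSZ)), add(SSSZ, Z))))))
  →14  S(S(S(add(S(add(SSZ, Z)), mul(add(Z, mul(Z, SSZ)), add(SSSZ, Z))))))
  →15  S(S(S(S(add(add(SSZ, Z), mul(add(Z, mul(Z, SSZ)), add(SSSZ, Z)))))))
  →16  S(S(S(S(add(S(add(SZ, Z)), mul(add(Z, mul(Z, SSZ)), add(SSSZ, Z)))))))
  →17  S(S(S(S(S(add(add(SZ, Z), mul(add(Z, mul(Z, SSZ)), add(SSSZ, Z))))))))
  →18  S(S(S(S(S(add(S(add(Z, Z)), mul(add(Z, mul(Z, SSZ)), add(SSSZ, Z))))))))
  →19  S(S(S(S(S(S(add(add(Z, Z), mul(add(Z, mul(Z, SSZ)), add(SSSZ, Z)))))))))
  →20  S(S(S(S(S(S(add(Z, mul(add(Z, mul(Z, SSZ)), add(SSSZ, Z)))))))))
  →21  S(S(S(S(S(S(mul(add(Z, mul(Z, SSZ)), add(SSSZ, Z))))))))
  →22  S(S(S(S(S(S(mul(mul(Z, SSZ), add(SSSZ, Z))))))))
  →23  S(S(S(S(S(S(mul(Z, add(SSSZ, Z))))))))
  →24  S^6(Z)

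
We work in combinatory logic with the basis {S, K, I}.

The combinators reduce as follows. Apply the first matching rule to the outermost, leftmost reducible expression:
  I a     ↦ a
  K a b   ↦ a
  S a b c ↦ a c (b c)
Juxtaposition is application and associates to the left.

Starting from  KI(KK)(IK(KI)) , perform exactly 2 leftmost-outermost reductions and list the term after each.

  start: KI(KK)(IK(KI))
  →1  I(IK(KI))
  →2  IK(KI)

Answer: after 2 steps: IK(KI)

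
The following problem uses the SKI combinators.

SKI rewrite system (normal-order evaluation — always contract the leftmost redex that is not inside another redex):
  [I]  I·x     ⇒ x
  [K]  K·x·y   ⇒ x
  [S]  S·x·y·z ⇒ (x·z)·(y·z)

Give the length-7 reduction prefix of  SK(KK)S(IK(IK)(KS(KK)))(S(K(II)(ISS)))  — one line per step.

Answer: after 7 steps: SK(SI)

Reduction:
  start: SK(KK)S(IK(IK)(KS(KK)))(S(K(II)(ISS)))
  →1  KS(KKS)(IK(IK)(KS(KK)))(S(K(II)(ISS)))
  →2  S(IK(IK)(KS(KK)))(S(K(II)(ISS)))
  →3  S(K(IK)(KS(KK)))(S(K(II)(ISS)))
  →4  S(IK)(S(K(II)(ISS)))
  →5  SK(S(K(II)(ISS)))
  →6  SK(S(II))
  →7  SK(SI)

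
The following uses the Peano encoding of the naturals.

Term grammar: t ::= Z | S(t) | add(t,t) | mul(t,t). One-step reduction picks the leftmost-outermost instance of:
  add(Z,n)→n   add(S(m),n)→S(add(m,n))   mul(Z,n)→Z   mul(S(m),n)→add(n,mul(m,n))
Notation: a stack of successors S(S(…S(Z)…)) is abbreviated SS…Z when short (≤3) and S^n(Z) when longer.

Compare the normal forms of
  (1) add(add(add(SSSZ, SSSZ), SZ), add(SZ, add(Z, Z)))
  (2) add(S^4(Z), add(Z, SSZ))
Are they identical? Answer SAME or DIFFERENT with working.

Answer: DIFFERENT — A ⇓ S^8(Z), B ⇓ S^6(Z)

Derivation:
Term A:
  start: add(add(add(SSSZ, SSSZ), SZ), add(SZ, add(Z, Z)))
  →1  add(add(S(add(SSZ, SSSZ)), SZ), add(SZ, add(Z, Z)))
  →2  add(S(add(add(SSZ, SSSZ), SZ)), add(SZ, add(Z, Z)))
  →3  S(add(add(add(SSZ, SSSZ), SZ), add(SZ, add(Z, Z))))
  →4  S(add(add(S(add(SZ, SSSZ)), SZ), add(SZ, add(Z, Z))))
  →5  S(add(S(add(add(SZ, SSSZ), SZ)), add(SZ, add(Z, Z))))
  →6  S(S(add(add(add(SZ, SSSZ), SZ), add(SZ, add(Z, Z)))))
  →7  S(S(add(add(S(add(Z, SSSZ)), SZ), add(SZ, add(Z, Z)))))
  →8  S(S(add(S(add(add(Z, SSSZ), SZ)), add(SZ, add(Z, Z)))))
  →9  S(S(S(add(add(add(Z, SSSZ), SZ), add(SZ, add(Z, Z))))))
  →10  S(S(S(add(add(SSSZ, SZ), add(SZ, add(Z, Z))))))
  →11  S(S(S(add(S(add(SSZ, SZ)), add(SZ, add(Z, Z))))))
  →12  S(S(S(S(add(add(SSZ, SZ), add(SZ, add(Z, Z)))))))
  →13  S(S(S(S(add(S(add(SZ, SZ)), add(SZ, add(Z, Z)))))))
  →14  S(S(S(S(S(add(add(SZ, SZ), add(SZ, add(Z, Z))))))))
  →15  S(S(S(S(S(add(S(add(Z, SZ)), add(SZ, add(Z, Z))))))))
  →16  S(S(S(S(S(S(add(add(Z, SZ), add(SZ, add(Z, Z)))))))))
  →17  S(S(S(S(S(S(add(SZ, add(SZ, add(Z, Z)))))))))
  →18  S(S(S(S(S(S(S(add(Z, add(SZ, add(Z, Z))))))))))
  →19  S(S(S(S(S(S(S(add(SZ, add(Z, Z)))))))))
  →20  S(S(S(S(S(S(S(S(add(Z, add(Z, Z))))))))))
  →21  S(S(S(S(S(S(S(S(add(Z, Z)))))))))
  →22  S^8(Z)

Term B:
  start: add(S^4(Z), add(Z, SSZ))
  →1  S(add(SSSZ, add(Z, SSZ)))
  →2  S(S(add(SSZ, add(Z, SSZ))))
  →3  S(S(S(add(SZ, add(Z, SSZ)))))
  →4  S(S(S(S(add(Z, add(Z, SSZ))))))
  →5  S(S(S(S(add(Z, SSZ)))))
  →6  S^6(Z)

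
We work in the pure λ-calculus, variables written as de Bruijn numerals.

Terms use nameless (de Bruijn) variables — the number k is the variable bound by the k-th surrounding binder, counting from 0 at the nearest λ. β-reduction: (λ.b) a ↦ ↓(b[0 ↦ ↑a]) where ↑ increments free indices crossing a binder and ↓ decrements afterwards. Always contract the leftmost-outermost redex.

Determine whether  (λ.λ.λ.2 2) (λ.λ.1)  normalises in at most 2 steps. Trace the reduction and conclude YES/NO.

  start: (λ.λ.λ.2 2) (λ.λ.1)
  →1  λ.λ.(λ.λ.1) (λ.λ.1)
  →2  λ.λ.λ.λ.λ.1

Answer: YES — reaches normal form λ.λ.λ.λ.λ.1 in 2 ≤ 2 steps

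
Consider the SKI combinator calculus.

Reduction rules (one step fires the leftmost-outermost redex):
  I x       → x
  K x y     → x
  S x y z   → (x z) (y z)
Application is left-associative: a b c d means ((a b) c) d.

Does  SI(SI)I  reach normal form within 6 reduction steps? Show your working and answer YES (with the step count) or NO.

  start: SI(SI)I
  step 1: II(SII)
  step 2: I(SII)
  step 3: SII

Answer: YES — reaches normal form SII in 3 ≤ 6 steps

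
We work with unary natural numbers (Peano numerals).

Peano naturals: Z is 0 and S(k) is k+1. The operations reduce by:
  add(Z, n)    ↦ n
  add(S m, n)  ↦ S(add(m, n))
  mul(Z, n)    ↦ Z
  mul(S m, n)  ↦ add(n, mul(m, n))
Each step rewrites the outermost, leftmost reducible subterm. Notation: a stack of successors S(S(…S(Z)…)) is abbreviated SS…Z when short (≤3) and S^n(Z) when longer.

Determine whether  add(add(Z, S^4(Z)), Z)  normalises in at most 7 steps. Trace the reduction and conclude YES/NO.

  start: add(add(Z, S^4(Z)), Z)
  [1] add(S^4(Z), Z)
  [2] S(add(SSSZ, Z))
  [3] S(S(add(SSZ, Z)))
  [4] S(S(S(add(SZ, Z))))
  [5] S(S(S(S(add(Z, Z)))))
  [6] S^4(Z)

Answer: YES — reaches normal form S^4(Z) in 6 ≤ 7 steps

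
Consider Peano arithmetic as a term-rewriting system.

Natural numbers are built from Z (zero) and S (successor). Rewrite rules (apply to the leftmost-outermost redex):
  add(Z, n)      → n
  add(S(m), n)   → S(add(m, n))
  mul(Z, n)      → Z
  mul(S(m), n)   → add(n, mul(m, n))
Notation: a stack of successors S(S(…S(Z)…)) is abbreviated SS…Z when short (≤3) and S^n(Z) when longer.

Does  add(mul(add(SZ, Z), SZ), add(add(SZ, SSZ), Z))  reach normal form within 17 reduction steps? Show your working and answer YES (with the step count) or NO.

Answer: YES — reaches normal form S^4(Z) in 14 ≤ 17 steps

Derivation:
  start: add(mul(add(SZ, Z), SZ), add(add(SZ, SSZ), Z))
  [1] add(mul(S(add(Z, Z)), SZ), add(add(SZ, SSZ), Z))
  [2] add(add(SZ, mul(add(Z, Z), SZ)), add(add(SZ, SSZ), Z))
  [3] add(S(add(Z, mul(add(Z, Z), SZ))), add(add(SZ, SSZ), Z))
  [4] S(add(add(Z, mul(add(Z, Z), SZ)), add(add(SZ, SSZ), Z)))
  [5] S(add(mul(add(Z, Z), SZ), add(add(SZ, SSZ), Z)))
  [6] S(add(mul(Z, SZ), add(add(SZ, SSZ), Z)))
  [7] S(add(Z, add(add(SZ, SSZ), Z)))
  [8] S(add(add(SZ, SSZ), Z))
  [9] S(add(S(add(Z, SSZ)), Z))
  [10] S(S(add(add(Z, SSZ), Z)))
  [11] S(S(add(SSZ, Z)))
  [12] S(S(S(add(SZ, Z))))
  [13] S(S(S(S(add(Z, Z)))))
  [14] S^4(Z)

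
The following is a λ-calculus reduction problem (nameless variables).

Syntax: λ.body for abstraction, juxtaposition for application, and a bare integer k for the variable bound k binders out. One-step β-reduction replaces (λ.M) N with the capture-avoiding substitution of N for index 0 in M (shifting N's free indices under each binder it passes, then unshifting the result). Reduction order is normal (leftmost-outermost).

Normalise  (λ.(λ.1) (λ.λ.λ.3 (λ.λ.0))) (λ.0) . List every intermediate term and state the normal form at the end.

Answer: normal form = λ.0  (in 2 steps)

Working:
  start: (λ.(λ.1) (λ.λ.λ.3 (λ.λ.0))) (λ.0)
  →1  (λ.λ.0) (λ.λ.λ.(λ.0) (λ.λ.0))
  →2  λ.0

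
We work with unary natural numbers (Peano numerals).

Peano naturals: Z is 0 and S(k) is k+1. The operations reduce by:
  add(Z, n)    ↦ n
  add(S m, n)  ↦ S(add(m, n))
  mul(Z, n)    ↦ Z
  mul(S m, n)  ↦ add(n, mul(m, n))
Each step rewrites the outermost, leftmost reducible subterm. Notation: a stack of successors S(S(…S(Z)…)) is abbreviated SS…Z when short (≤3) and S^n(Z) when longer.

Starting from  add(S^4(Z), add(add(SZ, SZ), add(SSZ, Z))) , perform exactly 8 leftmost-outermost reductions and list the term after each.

  start: add(S^4(Z), add(add(SZ, SZ), add(SSZ, Z)))
  [1] S(add(SSSZ, add(add(SZ, SZ), add(SSZ, Z))))
  [2] S(S(add(SSZ, add(add(SZ, SZ), add(SSZ, Z)))))
  [3] S(S(S(add(SZ, add(add(SZ, SZ), add(SSZ, Z))))))
  [4] S(S(S(S(add(Z, add(add(SZ, SZ), add(SSZ, Z)))))))
  [5] S(S(S(S(add(add(SZ, SZ), add(SSZ, Z))))))
  [6] S(S(S(S(add(S(add(Z, SZ)), add(SSZ, Z))))))
  [7] S(S(S(S(S(add(add(Z, SZ), add(SSZ, Z)))))))
  [8] S(S(S(S(S(add(SZ, add(SSZ, Z)))))))

Answer: after 8 steps: S(S(S(S(S(add(SZ, add(SSZ, Z)))))))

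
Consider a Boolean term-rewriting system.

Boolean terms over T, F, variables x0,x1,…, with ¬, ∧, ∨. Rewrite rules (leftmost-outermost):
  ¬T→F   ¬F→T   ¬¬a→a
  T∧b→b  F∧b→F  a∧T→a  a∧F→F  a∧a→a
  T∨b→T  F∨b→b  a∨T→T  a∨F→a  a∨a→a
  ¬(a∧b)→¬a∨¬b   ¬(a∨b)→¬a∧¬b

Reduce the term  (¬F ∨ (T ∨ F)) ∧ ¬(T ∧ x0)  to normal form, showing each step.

Answer: normal form = ¬x0  (in 6 steps)

Reduction:
  start: (¬F ∨ (T ∨ F)) ∧ ¬(T ∧ x0)
  [1] (T ∨ (T ∨ F)) ∧ ¬(T ∧ x0)
  [2] T ∧ ¬(T ∧ x0)
  [3] ¬(T ∧ x0)
  [4] ¬T ∨ ¬x0
  [5] F ∨ ¬x0
  [6] ¬x0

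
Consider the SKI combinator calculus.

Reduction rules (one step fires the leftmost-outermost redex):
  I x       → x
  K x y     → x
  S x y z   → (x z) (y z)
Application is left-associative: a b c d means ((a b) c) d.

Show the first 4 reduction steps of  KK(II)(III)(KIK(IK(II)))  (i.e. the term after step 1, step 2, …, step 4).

Answer: after 4 steps: I

Reduction:
  start: KK(II)(III)(KIK(IK(II)))
  [1] K(III)(KIK(IK(II)))
  [2] III
  [3] II
  [4] I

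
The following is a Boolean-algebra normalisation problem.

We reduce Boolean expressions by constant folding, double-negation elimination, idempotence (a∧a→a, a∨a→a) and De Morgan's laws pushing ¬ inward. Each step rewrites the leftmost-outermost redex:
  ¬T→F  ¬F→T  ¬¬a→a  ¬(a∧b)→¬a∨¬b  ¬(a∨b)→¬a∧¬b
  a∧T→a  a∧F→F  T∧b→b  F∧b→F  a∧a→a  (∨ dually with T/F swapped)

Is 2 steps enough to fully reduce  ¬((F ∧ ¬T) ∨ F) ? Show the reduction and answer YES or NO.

Answer: NO — after 2 steps the term is (¬F ∨ ¬¬T) ∧ ¬F, not yet normal

Reduction:
  start: ¬((F ∧ ¬T) ∨ F)
  [1] ¬(F ∧ ¬T) ∧ ¬F
  [2] (¬F ∨ ¬¬T) ∧ ¬F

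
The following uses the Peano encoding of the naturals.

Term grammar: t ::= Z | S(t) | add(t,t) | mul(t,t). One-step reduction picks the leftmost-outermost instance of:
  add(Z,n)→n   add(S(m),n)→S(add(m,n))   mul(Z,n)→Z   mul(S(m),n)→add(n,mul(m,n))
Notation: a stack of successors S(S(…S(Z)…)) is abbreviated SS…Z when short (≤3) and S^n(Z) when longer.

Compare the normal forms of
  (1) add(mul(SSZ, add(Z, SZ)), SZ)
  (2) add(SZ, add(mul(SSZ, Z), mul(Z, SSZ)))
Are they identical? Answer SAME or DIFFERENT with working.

Answer: DIFFERENT — A ⇓ SSSZ, B ⇓ SZ

Working:
Term A:
  start: add(mul(SSZ, add(Z, SZ)), SZ)
  →1  add(add(add(Z, SZ), mul(SZ, add(Z, SZ))), SZ)
  →2  add(add(SZ, mul(SZ, add(Z, SZ))), SZ)
  →3  add(S(add(Z, mul(SZ, add(Z, SZ)))), SZ)
  →4  S(add(add(Z, mul(SZ, add(Z, SZ))), SZ))
  →5  S(add(mul(SZ, add(Z, SZ)), SZ))
  →6  S(add(add(add(Z, SZ), mul(Z, add(Z, SZ))), SZ))
  →7  S(add(add(SZ, mul(Z, add(Z, SZ))), SZ))
  →8  S(add(S(add(Z, mul(Z, add(Z, SZ)))), SZ))
  →9  S(S(add(add(Z, mul(Z, add(Z, SZ))), SZ)))
  →10  S(S(add(mul(Z, add(Z, SZ)), SZ)))
  →11  S(S(add(Z, SZ)))
  →12  SSSZ

Term B:
  start: add(SZ, add(mul(SSZ, Z), mul(Z, SSZ)))
  →1  S(add(Z, add(mul(SSZ, Z), mul(Z, SSZ))))
  →2  S(add(mul(SSZ, Z), mul(Z, SSZ)))
  →3  S(add(add(Z, mul(SZ, Z)), mul(Z, SSZ)))
  →4  S(add(mul(SZ, Z), mul(Z, SSZ)))
  →5  S(add(add(Z, mul(Z, Z)), mul(Z, SSZ)))
  →6  S(add(mul(Z, Z), mul(Z, SSZ)))
  →7  S(add(Z, mul(Z, SSZ)))
  →8  S(mul(Z, SSZ))
  →9  SZ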